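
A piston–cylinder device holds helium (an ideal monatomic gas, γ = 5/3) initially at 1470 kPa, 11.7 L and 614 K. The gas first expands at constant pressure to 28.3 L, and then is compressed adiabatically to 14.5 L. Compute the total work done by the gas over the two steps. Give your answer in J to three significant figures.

W_total ≈ -10700 J

Step 1 (isobaric): W = PΔV = (1470 kPa)(28.3 − 11.7 L) = 24402 J.
After step 1: P = 1470 kPa, V = 28.3 L, T = 1485 K.
Step 2 (adiabatic): W = (P₁V₁ − P₂V₂)/(γ−1) = (41601 − 64970)/0.667 = -35054 J.
W_total = 24402 − 35054 = -10652 J.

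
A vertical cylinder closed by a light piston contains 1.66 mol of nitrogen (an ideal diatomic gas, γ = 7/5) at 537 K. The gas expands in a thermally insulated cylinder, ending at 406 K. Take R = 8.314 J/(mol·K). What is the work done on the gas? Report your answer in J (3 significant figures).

Adiabatic ⇒ Q = 0, so W_by = −ΔU = nCᵥ(T₁ − T₂).
Cᵥ = 5R/2 = 20.79 J/(mol·K).
W = (1.66)(20.79)(537 − 406) = 4520 J.
Work on gas = −W_by = -4520 J.

W ≈ -4520 J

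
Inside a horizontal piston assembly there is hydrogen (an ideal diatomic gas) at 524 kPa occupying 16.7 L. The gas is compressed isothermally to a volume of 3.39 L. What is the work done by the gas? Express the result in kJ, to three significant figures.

W ≈ -14.0 kJ

Isothermal: W = nRT ln(V₂/V₁) = P₁V₁ ln(V₂/V₁).
P₁V₁ = (524 kPa)(16.7 L) = 8751 J.
W = 8751 × ln(3.39/16.7) = 8751 × -1.595
W_by_gas = -13954 J.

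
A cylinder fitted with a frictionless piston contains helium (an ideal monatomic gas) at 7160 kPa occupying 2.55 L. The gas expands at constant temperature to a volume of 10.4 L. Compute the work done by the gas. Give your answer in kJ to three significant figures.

W ≈ 25.7 kJ

Isothermal: W = nRT ln(V₂/V₁) = P₁V₁ ln(V₂/V₁).
P₁V₁ = (7160 kPa)(2.55 L) = 18258 J.
W = 18258 × ln(10.4/2.55) = 18258 × 1.406
W_by_gas = 25665 J.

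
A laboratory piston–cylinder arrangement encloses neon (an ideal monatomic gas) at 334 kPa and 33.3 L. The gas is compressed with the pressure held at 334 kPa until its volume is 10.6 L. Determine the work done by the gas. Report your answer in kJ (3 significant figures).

Isobaric: W = P ΔV.
W = (334 kPa)(10.6 − 33.3 L) = (334)(-22.7) = -7582 J.

W ≈ -7.58 kJ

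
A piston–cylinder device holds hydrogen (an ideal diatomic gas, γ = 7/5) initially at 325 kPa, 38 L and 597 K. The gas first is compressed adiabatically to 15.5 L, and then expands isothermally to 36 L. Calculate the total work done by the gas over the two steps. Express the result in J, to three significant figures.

Step 1 (adiabatic): W = (P₁V₁ − P₂V₂)/(γ−1) = (12350 − 17679)/0.4 = -13321 J.
After step 1: P = 1141 kPa, V = 15.5 L, T = 854.6 K.
Step 2 (isothermal): W = P₁V₁ ln(V₂/V₁) = (17679) ln(36/15.5) = 14897 J.
W_total = -13321 + 14897 = 1576 J.

W_total ≈ 1580 J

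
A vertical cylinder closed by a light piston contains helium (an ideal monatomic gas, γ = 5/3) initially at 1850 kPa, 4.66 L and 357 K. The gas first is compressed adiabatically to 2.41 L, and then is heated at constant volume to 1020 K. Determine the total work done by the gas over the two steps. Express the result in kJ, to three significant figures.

W_total ≈ -7.14 kJ

Step 1 (adiabatic): W = (P₁V₁ − P₂V₂)/(γ−1) = (8621 − 13380)/0.667 = -7139 J.
Step 2 (isochoric): W = 0 (constant volume).
W_total = -7139 + 0 = -7139 J.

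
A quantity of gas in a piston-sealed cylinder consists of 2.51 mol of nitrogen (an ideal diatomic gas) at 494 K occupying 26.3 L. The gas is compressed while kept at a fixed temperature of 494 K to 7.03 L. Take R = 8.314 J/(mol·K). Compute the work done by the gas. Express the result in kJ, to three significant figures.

Isothermal: W = nRT ln(V₂/V₁).
W = (2.51)(8.314)(494) × ln(7.03/26.3)
  = 10309 × -1.319
W_by_gas = -13601 J.

W ≈ -13.6 kJ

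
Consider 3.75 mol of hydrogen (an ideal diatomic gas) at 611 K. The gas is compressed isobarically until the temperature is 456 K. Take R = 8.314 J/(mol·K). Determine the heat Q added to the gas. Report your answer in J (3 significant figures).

Q ≈ -16900 J

Isobaric: W = nRΔT = (3.75)(8.314)(-155) = -4833 J.
ΔU = nCᵥΔT with Cᵥ = 5R/2: ΔU = (3.75)(20.79)(-155) = -12081 J.
Q = ΔU + W = -12081 − 4833 = -16914 J.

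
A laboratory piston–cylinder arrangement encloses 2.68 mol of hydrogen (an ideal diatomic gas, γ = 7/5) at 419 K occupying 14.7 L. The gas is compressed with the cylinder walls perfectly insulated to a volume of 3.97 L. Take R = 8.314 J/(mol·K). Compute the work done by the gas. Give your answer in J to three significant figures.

Adiabatic: TV^(γ−1) = const with γ = 7/5.
T₂ = T₁ (V₁/V₂)^(γ−1) = 419 × (14.7/3.97)^0.4 = 419 × 1.688 = 707.3 K.
W_by = nCᵥ(T₁ − T₂) = (2.68)(20.79)(419 − 707.3) = -16061 J.

W ≈ -16100 J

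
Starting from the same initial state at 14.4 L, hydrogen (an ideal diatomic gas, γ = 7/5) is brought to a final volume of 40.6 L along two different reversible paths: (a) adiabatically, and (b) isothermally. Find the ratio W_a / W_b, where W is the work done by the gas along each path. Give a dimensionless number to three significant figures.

Path (a) adiabatic: W = P₁V₁(1 − (V₁/V₂)^(γ−1))/(γ−1) → W_a/(P₁V₁) = 0.8485.
Path (b) isothermal: W = P₁V₁ ln(V₂/V₁) → W_b/(P₁V₁) = 1.037.
W_a / W_b = 0.8485 / 1.037 = 0.8186.

W_a / W_b ≈ 0.819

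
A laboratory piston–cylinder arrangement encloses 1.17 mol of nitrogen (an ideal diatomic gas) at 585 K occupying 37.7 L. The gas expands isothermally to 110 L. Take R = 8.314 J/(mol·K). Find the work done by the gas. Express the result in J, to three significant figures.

Isothermal: W = nRT ln(V₂/V₁).
W = (1.17)(8.314)(585) × ln(110/37.7)
  = 5691 × 1.071
W_by_gas = 6094 J.

W ≈ 6090 J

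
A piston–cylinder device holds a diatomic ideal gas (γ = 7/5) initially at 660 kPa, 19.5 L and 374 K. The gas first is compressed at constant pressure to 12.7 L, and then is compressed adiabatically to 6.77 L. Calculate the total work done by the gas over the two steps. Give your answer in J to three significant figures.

W_total ≈ -10500 J

Step 1 (isobaric): W = PΔV = (660 kPa)(12.7 − 19.5 L) = -4488 J.
After step 1: P = 660 kPa, V = 12.7 L, T = 243.6 K.
Step 2 (adiabatic): W = (P₁V₁ − P₂V₂)/(γ−1) = (8382 − 10780)/0.4 = -5996 J.
W_total = -4488 − 5996 = -10484 J.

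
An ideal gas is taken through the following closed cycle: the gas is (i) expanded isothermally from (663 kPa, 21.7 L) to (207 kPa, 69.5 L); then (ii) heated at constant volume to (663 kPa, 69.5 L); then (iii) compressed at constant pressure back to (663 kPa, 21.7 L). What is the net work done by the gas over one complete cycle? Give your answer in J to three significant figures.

W_net ≈ -14900 J

Leg (i): W = PᵢVᵢ ln(V_f/Vᵢ) = (14387) ln(69.5/21.7) = 16747 J.
Leg (ii): W = 0.
Leg (iii): W = PΔV = (663)(21.7 − 69.5) = -31691 J.
W_net = 16747 − 31691 = -14945 J.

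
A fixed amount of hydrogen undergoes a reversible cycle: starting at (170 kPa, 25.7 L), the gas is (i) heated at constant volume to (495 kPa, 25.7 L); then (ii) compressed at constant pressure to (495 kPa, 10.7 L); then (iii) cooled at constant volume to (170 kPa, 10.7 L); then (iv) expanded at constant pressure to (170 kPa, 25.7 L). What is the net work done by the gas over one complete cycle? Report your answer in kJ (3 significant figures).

W_net ≈ -4.88 kJ

Constant-volume legs do no work.
W(ii) = (495)(10.7 − 25.7) = -7425 J; W(iv) = (170)(25.7 − 10.7) = 2550 J.
W_net = -7425 + 2550 = -4875 J (the counter-clockwise enclosed area).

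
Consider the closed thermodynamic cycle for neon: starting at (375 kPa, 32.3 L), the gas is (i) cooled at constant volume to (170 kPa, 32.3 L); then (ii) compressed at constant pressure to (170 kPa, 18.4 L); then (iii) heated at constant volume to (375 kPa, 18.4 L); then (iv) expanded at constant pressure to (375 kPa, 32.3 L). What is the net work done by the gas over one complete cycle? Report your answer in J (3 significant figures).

Constant-volume legs do no work.
W(ii) = (170)(18.4 − 32.3) = -2363 J; W(iv) = (375)(32.3 − 18.4) = 5212 J.
W_net = -2363 + 5212 = 2849 J (the clockwise enclosed area).

W_net ≈ 2850 J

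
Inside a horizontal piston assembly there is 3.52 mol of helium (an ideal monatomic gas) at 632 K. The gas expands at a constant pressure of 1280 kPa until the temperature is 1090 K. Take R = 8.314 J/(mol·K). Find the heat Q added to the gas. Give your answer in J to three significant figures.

Q ≈ 33500 J

Isobaric: W = nRΔT = (3.52)(8.314)(458) = 13403 J.
ΔU = nCᵥΔT with Cᵥ = 3R/2: ΔU = (3.52)(12.47)(458) = 20105 J.
Q = ΔU + W = 20105 + 13403 = 33509 J.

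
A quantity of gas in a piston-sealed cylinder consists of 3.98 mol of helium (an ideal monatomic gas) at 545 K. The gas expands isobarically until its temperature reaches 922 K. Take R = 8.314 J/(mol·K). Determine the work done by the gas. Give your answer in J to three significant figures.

W ≈ 12500 J

Isobaric: W = P ΔV = nR ΔT.
W = (3.98)(8.314)(922 − 545) = 12475 J.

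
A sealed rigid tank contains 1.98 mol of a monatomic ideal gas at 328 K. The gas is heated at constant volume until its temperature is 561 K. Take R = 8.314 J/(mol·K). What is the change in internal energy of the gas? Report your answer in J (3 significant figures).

ΔU ≈ 5750 J

Constant volume ⇒ W = 0, so Q = ΔU = nCᵥΔT with Cᵥ = 3R/2 = 12.47 J/(mol·K).
ΔU = (1.98)(12.47)(561 − 328) = 5753 J.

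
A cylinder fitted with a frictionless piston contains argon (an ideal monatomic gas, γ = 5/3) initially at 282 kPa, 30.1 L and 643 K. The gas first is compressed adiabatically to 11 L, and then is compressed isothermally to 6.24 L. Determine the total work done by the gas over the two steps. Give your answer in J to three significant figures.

Step 1 (adiabatic): W = (P₁V₁ − P₂V₂)/(γ−1) = (8488 − 16606)/0.667 = -12177 J.
After step 1: P = 1510 kPa, V = 11 L, T = 1258 K.
Step 2 (isothermal): W = P₁V₁ ln(V₂/V₁) = (16606) ln(6.24/11) = -9414 J.
W_total = -12177 − 9414 = -21591 J.

W_total ≈ -21600 J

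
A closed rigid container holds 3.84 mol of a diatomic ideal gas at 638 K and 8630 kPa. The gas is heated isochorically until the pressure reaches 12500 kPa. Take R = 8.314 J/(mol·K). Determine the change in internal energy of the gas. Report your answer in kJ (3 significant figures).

Constant volume ⇒ W = 0, so Q = ΔU = nCᵥΔT with Cᵥ = 5R/2 = 20.79 J/(mol·K).
At constant V, T₂/T₁ = P₂/P₁ ⇒ ΔT = T₁(P₂/P₁ − 1) = 638·(12500/8630 − 1) = 286.1 K.
ΔU = (3.84)(20.79)(286.1) = 22835 J.

ΔU ≈ 22.8 kJ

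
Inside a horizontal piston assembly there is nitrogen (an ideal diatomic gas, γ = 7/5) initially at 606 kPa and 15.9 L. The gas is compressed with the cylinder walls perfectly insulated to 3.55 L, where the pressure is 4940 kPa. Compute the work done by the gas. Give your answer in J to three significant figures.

W ≈ -19800 J

Adiabatic: W = (P₁V₁ − P₂V₂)/(γ − 1) with γ = 7/5.
P₁V₁ = 9635 J, P₂V₂ = 17537 J.
W = (9635 − 17537) / 0.4 = -19754 J.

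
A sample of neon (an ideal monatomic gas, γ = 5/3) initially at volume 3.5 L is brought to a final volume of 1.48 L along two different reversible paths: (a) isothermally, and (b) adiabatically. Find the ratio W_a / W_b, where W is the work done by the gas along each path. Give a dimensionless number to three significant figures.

Path (a) isothermal: W = P₁V₁ ln(V₂/V₁) → W_a/(P₁V₁) = -0.8607.
Path (b) adiabatic: W = P₁V₁(1 − (V₁/V₂)^(γ−1))/(γ−1) → W_b/(P₁V₁) = -1.163.
W_a / W_b = -0.8607 / -1.163 = 0.7404.

W_a / W_b ≈ 0.740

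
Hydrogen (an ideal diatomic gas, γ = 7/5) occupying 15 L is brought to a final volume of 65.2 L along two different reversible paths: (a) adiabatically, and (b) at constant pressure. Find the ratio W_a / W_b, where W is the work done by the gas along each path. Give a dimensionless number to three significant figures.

W_a / W_b ≈ 0.332

Path (a) adiabatic: W = P₁V₁(1 − (V₁/V₂)^(γ−1))/(γ−1) → W_a/(P₁V₁) = 1.111.
Path (b) isobaric: W = P₁(V₂ − V₁) → W_b/(P₁V₁) = 3.347.
W_a / W_b = 1.111 / 3.347 = 0.332.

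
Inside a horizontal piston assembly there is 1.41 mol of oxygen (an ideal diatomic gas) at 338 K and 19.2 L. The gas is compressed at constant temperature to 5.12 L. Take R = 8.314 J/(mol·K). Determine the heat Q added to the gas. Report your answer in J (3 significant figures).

Isothermal ⇒ ΔU = 0, so Q = W = nRT ln(V₂/V₁).
Q = (1.41)(8.314)(338) ln(5.12/19.2) = 3962 × -1.322 = -5237 J.

Q ≈ -5240 J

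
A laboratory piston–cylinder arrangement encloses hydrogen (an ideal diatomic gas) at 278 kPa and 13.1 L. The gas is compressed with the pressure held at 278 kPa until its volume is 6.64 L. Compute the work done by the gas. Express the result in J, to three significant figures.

W ≈ -1800 J

Isobaric: W = P ΔV.
W = (278 kPa)(6.64 − 13.1 L) = (278)(-6.46) = -1796 J.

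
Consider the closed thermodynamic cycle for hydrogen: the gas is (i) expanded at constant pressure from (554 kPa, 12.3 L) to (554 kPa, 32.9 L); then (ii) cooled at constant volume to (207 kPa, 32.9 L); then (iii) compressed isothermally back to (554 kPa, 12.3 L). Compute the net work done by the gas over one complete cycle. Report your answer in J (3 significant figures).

Leg (i): W = PΔV = (554)(32.9 − 12.3) = 11412 J.
Leg (ii): W = 0.
Leg (iii): W = PᵢVᵢ ln(V_f/Vᵢ) = (6810) ln(12.3/32.9) = -6700 J.
W_net = 11412 − 6700 = 4712 J.

W_net ≈ 4710 J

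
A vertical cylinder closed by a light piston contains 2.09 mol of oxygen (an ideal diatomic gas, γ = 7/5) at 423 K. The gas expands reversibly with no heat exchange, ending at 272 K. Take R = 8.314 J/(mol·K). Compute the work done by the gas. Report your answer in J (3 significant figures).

Adiabatic ⇒ Q = 0, so W_by = −ΔU = nCᵥ(T₁ − T₂).
Cᵥ = 5R/2 = 20.79 J/(mol·K).
W = (2.09)(20.79)(423 − 272) = 6560 J.

W ≈ 6560 J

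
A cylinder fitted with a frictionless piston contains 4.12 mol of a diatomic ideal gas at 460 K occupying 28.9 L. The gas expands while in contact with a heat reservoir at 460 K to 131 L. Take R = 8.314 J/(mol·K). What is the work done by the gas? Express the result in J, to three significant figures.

Isothermal: W = nRT ln(V₂/V₁).
W = (4.12)(8.314)(460) × ln(131/28.9)
  = 15757 × 1.511
W_by_gas = 23814 J.

W ≈ 23800 J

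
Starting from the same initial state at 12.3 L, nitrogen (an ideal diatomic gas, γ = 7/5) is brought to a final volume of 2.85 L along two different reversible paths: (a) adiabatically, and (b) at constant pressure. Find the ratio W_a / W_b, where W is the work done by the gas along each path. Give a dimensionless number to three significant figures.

Path (a) adiabatic: W = P₁V₁(1 − (V₁/V₂)^(γ−1))/(γ−1) → W_a/(P₁V₁) = -1.987.
Path (b) isobaric: W = P₁(V₂ − V₁) → W_b/(P₁V₁) = -0.7683.
W_a / W_b = -1.987 / -0.7683 = 2.586.

W_a / W_b ≈ 2.59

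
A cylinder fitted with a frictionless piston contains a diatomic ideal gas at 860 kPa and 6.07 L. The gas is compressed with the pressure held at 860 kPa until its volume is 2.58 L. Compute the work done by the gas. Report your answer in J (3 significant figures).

Isobaric: W = P ΔV.
W = (860 kPa)(2.58 − 6.07 L) = (860)(-3.49) = -3001 J.

W ≈ -3000 J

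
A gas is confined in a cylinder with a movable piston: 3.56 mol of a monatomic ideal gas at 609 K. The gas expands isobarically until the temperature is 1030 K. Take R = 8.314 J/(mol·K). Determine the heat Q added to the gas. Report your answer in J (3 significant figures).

Q ≈ 31200 J

Isobaric: W = nRΔT = (3.56)(8.314)(421) = 12461 J.
ΔU = nCᵥΔT with Cᵥ = 3R/2: ΔU = (3.56)(12.47)(421) = 18691 J.
Q = ΔU + W = 18691 + 12461 = 31152 J.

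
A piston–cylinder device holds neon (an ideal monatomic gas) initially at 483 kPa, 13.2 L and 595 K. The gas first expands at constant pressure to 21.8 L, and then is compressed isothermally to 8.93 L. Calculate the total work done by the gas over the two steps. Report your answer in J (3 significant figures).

Step 1 (isobaric): W = PΔV = (483 kPa)(21.8 − 13.2 L) = 4154 J.
After step 1: P = 483 kPa, V = 21.8 L, T = 982.7 K.
Step 2 (isothermal): W = P₁V₁ ln(V₂/V₁) = (10529) ln(8.93/21.8) = -9397 J.
W_total = 4154 − 9397 = -5244 J.

W_total ≈ -5240 J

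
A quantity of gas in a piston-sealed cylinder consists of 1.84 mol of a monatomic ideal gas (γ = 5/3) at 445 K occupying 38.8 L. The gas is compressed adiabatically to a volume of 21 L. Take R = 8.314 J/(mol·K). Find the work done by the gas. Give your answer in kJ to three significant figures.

Adiabatic: TV^(γ−1) = const with γ = 5/3.
T₂ = T₁ (V₁/V₂)^(γ−1) = 445 × (38.8/21)^0.667 = 445 × 1.506 = 670 K.
W_by = nCᵥ(T₁ − T₂) = (1.84)(12.47)(445 − 670) = -5164 J.

W ≈ -5.16 kJ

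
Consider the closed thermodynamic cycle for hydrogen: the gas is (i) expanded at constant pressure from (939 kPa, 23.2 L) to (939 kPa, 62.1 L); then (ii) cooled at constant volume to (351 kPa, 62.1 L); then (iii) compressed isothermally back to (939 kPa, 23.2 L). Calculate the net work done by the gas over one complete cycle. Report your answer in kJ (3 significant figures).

W_net ≈ 15.1 kJ

Leg (i): W = PΔV = (939)(62.1 − 23.2) = 36527 J.
Leg (ii): W = 0.
Leg (iii): W = PᵢVᵢ ln(V_f/Vᵢ) = (21797) ln(23.2/62.1) = -21461 J.
W_net = 36527 − 21461 = 15066 J.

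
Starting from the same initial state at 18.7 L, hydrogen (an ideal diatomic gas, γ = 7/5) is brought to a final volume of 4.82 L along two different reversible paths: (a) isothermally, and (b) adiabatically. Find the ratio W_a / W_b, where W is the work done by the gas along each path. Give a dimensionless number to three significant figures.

W_a / W_b ≈ 0.753

Path (a) isothermal: W = P₁V₁ ln(V₂/V₁) → W_a/(P₁V₁) = -1.356.
Path (b) adiabatic: W = P₁V₁(1 − (V₁/V₂)^(γ−1))/(γ−1) → W_b/(P₁V₁) = -1.8.
W_a / W_b = -1.356 / -1.8 = 0.7532.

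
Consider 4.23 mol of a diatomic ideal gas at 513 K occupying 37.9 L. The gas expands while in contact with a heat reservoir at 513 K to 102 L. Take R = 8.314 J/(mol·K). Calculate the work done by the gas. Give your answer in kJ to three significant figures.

W ≈ 17.9 kJ

Isothermal: W = nRT ln(V₂/V₁).
W = (4.23)(8.314)(513) × ln(102/37.9)
  = 18041 × 0.99
W_by_gas = 17861 J.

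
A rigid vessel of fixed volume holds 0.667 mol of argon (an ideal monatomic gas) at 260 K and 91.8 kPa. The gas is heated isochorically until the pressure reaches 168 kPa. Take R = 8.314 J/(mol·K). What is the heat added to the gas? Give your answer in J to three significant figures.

Constant volume ⇒ W = 0, so Q = ΔU = nCᵥΔT with Cᵥ = 3R/2 = 12.47 J/(mol·K).
At constant V, T₂/T₁ = P₂/P₁ ⇒ ΔT = T₁(P₂/P₁ − 1) = 260·(168/91.8 − 1) = 215.8 K.
ΔU = (0.667)(12.47)(215.8) = 1795 J.

Q ≈ 1800 J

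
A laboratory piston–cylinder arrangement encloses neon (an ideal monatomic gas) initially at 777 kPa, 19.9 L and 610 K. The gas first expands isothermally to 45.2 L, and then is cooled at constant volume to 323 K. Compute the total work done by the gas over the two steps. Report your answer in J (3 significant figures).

W_total ≈ 12700 J

Step 1 (isothermal): W = P₁V₁ ln(V₂/V₁) = (15462) ln(45.2/19.9) = 12685 J.
Step 2 (isochoric): W = 0 (constant volume).
W_total = 12685 + 0 = 12685 J.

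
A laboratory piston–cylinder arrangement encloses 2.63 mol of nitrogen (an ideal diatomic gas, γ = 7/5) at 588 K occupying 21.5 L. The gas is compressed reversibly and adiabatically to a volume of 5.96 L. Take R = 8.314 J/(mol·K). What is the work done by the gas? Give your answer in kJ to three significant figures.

Adiabatic: TV^(γ−1) = const with γ = 7/5.
T₂ = T₁ (V₁/V₂)^(γ−1) = 588 × (21.5/5.96)^0.4 = 588 × 1.671 = 982.3 K.
W_by = nCᵥ(T₁ − T₂) = (2.63)(20.79)(588 − 982.3) = -21555 J.

W ≈ -21.6 kJ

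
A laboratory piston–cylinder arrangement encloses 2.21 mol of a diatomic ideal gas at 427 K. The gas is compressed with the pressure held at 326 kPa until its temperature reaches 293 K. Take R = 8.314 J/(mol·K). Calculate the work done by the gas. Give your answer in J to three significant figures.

W ≈ -2460 J

Isobaric: W = P ΔV = nR ΔT.
W = (2.21)(8.314)(293 − 427) = -2462 J.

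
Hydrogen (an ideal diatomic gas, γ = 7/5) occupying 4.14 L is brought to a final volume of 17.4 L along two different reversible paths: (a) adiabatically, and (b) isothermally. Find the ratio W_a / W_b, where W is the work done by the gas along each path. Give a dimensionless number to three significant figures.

W_a / W_b ≈ 0.761

Path (a) adiabatic: W = P₁V₁(1 − (V₁/V₂)^(γ−1))/(γ−1) → W_a/(P₁V₁) = 1.092.
Path (b) isothermal: W = P₁V₁ ln(V₂/V₁) → W_b/(P₁V₁) = 1.436.
W_a / W_b = 1.092 / 1.436 = 0.7608.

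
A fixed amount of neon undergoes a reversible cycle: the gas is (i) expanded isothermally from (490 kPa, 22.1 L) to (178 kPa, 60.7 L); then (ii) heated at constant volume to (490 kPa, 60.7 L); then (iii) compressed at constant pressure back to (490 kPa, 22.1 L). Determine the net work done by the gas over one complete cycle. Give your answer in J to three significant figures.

W_net ≈ -7970 J

Leg (i): W = PᵢVᵢ ln(V_f/Vᵢ) = (10829) ln(60.7/22.1) = 10941 J.
Leg (ii): W = 0.
Leg (iii): W = PΔV = (490)(22.1 − 60.7) = -18914 J.
W_net = 10941 − 18914 = -7973 J.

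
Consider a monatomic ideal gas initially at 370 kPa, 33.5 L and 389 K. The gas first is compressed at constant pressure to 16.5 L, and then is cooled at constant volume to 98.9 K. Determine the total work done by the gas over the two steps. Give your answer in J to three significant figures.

Step 1 (isobaric): W = PΔV = (370 kPa)(16.5 − 33.5 L) = -6290 J.
Step 2 (isochoric): W = 0 (constant volume).
W_total = -6290 + 0 = -6290 J.

W_total ≈ -6290 J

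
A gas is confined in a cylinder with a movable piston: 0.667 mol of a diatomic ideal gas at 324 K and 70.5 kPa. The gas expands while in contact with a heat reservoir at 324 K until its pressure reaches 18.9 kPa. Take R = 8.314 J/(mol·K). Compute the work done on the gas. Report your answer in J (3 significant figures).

W ≈ -2370 J

Isothermal process: W = nRT ln(V₂/V₁) = nRT ln(P₁/P₂).
W = (0.667)(8.314)(324) × ln(70.5/18.9)
  = 1797 × ln(3.73) = 1797 × 1.316
W_by_gas = 2365 J; work on gas = −W_by = -2365 J.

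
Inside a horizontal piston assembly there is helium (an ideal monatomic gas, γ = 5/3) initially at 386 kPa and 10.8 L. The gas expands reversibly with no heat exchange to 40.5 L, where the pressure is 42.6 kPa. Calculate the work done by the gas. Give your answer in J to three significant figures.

Adiabatic: W = (P₁V₁ − P₂V₂)/(γ − 1) with γ = 5/3.
P₁V₁ = 4169 J, P₂V₂ = 1725 J.
W = (4169 − 1725) / 0.6667 = 3665 J.

W ≈ 3670 J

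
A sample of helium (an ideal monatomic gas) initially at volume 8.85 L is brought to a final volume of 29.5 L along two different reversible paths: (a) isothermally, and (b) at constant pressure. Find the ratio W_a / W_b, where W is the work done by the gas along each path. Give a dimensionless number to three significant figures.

W_a / W_b ≈ 0.516

Path (a) isothermal: W = P₁V₁ ln(V₂/V₁) → W_a/(P₁V₁) = 1.204.
Path (b) isobaric: W = P₁(V₂ − V₁) → W_b/(P₁V₁) = 2.333.
W_a / W_b = 1.204 / 2.333 = 0.516.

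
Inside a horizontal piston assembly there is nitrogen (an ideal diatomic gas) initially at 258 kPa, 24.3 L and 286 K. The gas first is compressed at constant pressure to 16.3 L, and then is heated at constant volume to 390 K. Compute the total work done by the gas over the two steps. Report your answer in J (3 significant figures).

W_total ≈ -2060 J

Step 1 (isobaric): W = PΔV = (258 kPa)(16.3 − 24.3 L) = -2064 J.
Step 2 (isochoric): W = 0 (constant volume).
W_total = -2064 + 0 = -2064 J.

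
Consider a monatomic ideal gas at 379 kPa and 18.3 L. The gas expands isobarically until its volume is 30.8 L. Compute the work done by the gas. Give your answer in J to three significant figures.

W ≈ 4740 J

Isobaric: W = P ΔV.
W = (379 kPa)(30.8 − 18.3 L) = (379)(12.5) = 4738 J.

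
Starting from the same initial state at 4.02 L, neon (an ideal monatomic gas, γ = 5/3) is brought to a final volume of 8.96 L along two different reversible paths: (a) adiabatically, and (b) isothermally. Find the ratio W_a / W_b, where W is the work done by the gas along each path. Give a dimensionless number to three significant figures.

W_a / W_b ≈ 0.775

Path (a) adiabatic: W = P₁V₁(1 − (V₁/V₂)^(γ−1))/(γ−1) → W_a/(P₁V₁) = 0.6209.
Path (b) isothermal: W = P₁V₁ ln(V₂/V₁) → W_b/(P₁V₁) = 0.8015.
W_a / W_b = 0.6209 / 0.8015 = 0.7747.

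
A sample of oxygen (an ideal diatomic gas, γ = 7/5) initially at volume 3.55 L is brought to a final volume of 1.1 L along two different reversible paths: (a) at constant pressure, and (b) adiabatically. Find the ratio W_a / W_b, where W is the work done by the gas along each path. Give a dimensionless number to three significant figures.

Path (a) isobaric: W = P₁(V₂ − V₁) → W_a/(P₁V₁) = -0.6901.
Path (b) adiabatic: W = P₁V₁(1 − (V₁/V₂)^(γ−1))/(γ−1) → W_b/(P₁V₁) = -1.495.
W_a / W_b = -0.6901 / -1.495 = 0.4618.

W_a / W_b ≈ 0.462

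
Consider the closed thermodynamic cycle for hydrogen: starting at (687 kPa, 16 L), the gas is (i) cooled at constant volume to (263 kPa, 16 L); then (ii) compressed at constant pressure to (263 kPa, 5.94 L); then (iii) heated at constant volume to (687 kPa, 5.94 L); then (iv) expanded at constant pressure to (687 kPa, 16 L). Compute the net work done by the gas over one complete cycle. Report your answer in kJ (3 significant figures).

W_net ≈ 4.27 kJ

Constant-volume legs do no work.
W(ii) = (263)(5.94 − 16) = -2646 J; W(iv) = (687)(16 − 5.94) = 6911 J.
W_net = -2646 + 6911 = 4265 J (the clockwise enclosed area).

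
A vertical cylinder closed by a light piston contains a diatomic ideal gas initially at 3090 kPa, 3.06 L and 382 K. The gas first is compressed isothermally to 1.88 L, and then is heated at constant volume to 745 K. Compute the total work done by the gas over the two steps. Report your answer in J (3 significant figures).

W_total ≈ -4610 J

Step 1 (isothermal): W = P₁V₁ ln(V₂/V₁) = (9455) ln(1.88/3.06) = -4606 J.
Step 2 (isochoric): W = 0 (constant volume).
W_total = -4606 + 0 = -4606 J.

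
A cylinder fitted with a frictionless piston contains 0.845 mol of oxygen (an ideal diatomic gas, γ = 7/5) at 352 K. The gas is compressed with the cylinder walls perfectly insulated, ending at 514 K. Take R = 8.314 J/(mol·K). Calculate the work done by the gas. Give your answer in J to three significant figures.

W ≈ -2850 J

Adiabatic ⇒ Q = 0, so W_by = −ΔU = nCᵥ(T₁ − T₂).
Cᵥ = 5R/2 = 20.79 J/(mol·K).
W = (0.845)(20.79)(352 − 514) = -2845 J.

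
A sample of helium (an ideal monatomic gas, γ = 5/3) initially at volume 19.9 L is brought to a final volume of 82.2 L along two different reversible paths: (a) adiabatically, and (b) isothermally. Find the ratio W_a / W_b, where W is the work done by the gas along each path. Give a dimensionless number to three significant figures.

Path (a) adiabatic: W = P₁V₁(1 − (V₁/V₂)^(γ−1))/(γ−1) → W_a/(P₁V₁) = 0.9173.
Path (b) isothermal: W = P₁V₁ ln(V₂/V₁) → W_b/(P₁V₁) = 1.418.
W_a / W_b = 0.9173 / 1.418 = 0.6467.

W_a / W_b ≈ 0.647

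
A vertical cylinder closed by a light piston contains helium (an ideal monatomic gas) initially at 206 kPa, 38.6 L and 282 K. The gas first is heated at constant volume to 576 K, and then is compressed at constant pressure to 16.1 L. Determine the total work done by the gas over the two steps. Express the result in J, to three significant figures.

Step 1 (isochoric): W = 0 (constant volume).
After step 1: P = 420.8 kPa (V unchanged).
Step 2 (isobaric): W = PΔV = (420.8 kPa)(16.1 − 38.6 L) = -9467 J.
W_total = 0 − 9467 = -9467 J.

W_total ≈ -9470 J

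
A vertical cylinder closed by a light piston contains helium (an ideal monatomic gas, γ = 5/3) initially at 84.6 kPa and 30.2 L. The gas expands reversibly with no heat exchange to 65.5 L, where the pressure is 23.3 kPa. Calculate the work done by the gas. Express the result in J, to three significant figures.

W ≈ 1540 J

Adiabatic: W = (P₁V₁ − P₂V₂)/(γ − 1) with γ = 5/3.
P₁V₁ = 2555 J, P₂V₂ = 1526 J.
W = (2555 − 1526) / 0.6667 = 1543 J.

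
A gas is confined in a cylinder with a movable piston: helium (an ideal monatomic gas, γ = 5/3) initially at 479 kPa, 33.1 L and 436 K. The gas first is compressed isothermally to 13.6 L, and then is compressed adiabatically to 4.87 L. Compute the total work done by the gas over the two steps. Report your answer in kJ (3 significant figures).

Step 1 (isothermal): W = P₁V₁ ln(V₂/V₁) = (15855) ln(13.6/33.1) = -14102 J.
After step 1: P = 1166 kPa, V = 13.6 L, T = 436 K.
Step 2 (adiabatic): W = (P₁V₁ − P₂V₂)/(γ−1) = (15855 − 31442)/0.667 = -23380 J.
W_total = -14102 − 23380 = -37482 J.

W_total ≈ -37.5 kJ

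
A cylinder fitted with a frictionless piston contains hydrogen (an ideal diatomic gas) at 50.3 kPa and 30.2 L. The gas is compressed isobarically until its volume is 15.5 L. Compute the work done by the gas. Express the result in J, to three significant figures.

Isobaric: W = P ΔV.
W = (50.3 kPa)(15.5 − 30.2 L) = (50.3)(-14.7) = -739.4 J.

W ≈ -739 J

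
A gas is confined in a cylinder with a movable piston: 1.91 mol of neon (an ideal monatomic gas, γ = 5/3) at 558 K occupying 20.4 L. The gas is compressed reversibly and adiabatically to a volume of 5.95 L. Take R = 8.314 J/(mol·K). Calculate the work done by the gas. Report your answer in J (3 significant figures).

Adiabatic: TV^(γ−1) = const with γ = 5/3.
T₂ = T₁ (V₁/V₂)^(γ−1) = 558 × (20.4/5.95)^0.667 = 558 × 2.274 = 1269 K.
W_by = nCᵥ(T₁ − T₂) = (1.91)(12.47)(558 − 1269) = -16930 J.

W ≈ -16900 J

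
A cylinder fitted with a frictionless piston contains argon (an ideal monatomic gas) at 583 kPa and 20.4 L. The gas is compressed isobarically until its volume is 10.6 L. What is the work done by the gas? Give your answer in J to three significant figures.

W ≈ -5710 J

Isobaric: W = P ΔV.
W = (583 kPa)(10.6 − 20.4 L) = (583)(-9.8) = -5713 J.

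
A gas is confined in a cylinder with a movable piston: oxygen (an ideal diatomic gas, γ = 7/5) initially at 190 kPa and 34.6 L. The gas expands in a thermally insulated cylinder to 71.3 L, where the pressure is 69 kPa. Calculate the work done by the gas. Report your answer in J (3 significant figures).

W ≈ 4140 J

Adiabatic: W = (P₁V₁ − P₂V₂)/(γ − 1) with γ = 7/5.
P₁V₁ = 6574 J, P₂V₂ = 4920 J.
W = (6574 − 4920) / 0.4 = 4136 J.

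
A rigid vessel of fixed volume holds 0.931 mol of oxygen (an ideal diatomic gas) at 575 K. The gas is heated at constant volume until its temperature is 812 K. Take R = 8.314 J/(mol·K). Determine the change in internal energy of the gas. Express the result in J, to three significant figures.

Constant volume ⇒ W = 0, so Q = ΔU = nCᵥΔT with Cᵥ = 5R/2 = 20.79 J/(mol·K).
ΔU = (0.931)(20.79)(812 − 575) = 4586 J.

ΔU ≈ 4590 J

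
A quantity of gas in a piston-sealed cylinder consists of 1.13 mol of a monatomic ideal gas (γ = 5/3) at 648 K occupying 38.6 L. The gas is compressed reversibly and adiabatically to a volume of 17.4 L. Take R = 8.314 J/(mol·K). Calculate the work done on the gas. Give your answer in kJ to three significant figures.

W ≈ 6.40 kJ

Adiabatic: TV^(γ−1) = const with γ = 5/3.
T₂ = T₁ (V₁/V₂)^(γ−1) = 648 × (38.6/17.4)^0.667 = 648 × 1.701 = 1102 K.
W_by = nCᵥ(T₁ − T₂) = (1.13)(12.47)(648 − 1102) = -6401 J.
Work on gas = −W_by = 6401 J.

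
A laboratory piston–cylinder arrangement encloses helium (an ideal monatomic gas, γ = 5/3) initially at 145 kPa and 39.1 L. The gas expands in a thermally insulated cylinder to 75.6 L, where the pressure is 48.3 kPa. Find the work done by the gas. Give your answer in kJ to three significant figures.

W ≈ 3.03 kJ

Adiabatic: W = (P₁V₁ − P₂V₂)/(γ − 1) with γ = 5/3.
P₁V₁ = 5670 J, P₂V₂ = 3651 J.
W = (5670 − 3651) / 0.6667 = 3027 J.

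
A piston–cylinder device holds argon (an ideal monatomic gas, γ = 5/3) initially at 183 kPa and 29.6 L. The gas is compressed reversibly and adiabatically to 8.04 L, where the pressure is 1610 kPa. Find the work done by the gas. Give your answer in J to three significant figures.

W ≈ -11300 J

Adiabatic: W = (P₁V₁ − P₂V₂)/(γ − 1) with γ = 5/3.
P₁V₁ = 5417 J, P₂V₂ = 12944 J.
W = (5417 − 12944) / 0.6667 = -11291 J.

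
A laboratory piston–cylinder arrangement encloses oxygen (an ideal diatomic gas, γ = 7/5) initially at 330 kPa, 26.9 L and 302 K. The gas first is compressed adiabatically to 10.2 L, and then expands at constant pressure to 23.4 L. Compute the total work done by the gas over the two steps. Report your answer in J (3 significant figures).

W_total ≈ 6420 J

Step 1 (adiabatic): W = (P₁V₁ − P₂V₂)/(γ−1) = (8877 − 13084)/0.4 = -10516 J.
After step 1: P = 1283 kPa, V = 10.2 L, T = 445.1 K.
Step 2 (isobaric): W = PΔV = (1283 kPa)(23.4 − 10.2 L) = 16932 J.
W_total = -10516 + 16932 = 6415 J.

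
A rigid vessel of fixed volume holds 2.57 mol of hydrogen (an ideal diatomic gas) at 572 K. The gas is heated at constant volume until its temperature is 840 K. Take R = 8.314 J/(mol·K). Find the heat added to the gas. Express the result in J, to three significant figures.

Constant volume ⇒ W = 0, so Q = ΔU = nCᵥΔT with Cᵥ = 5R/2 = 20.79 J/(mol·K).
ΔU = (2.57)(20.79)(840 − 572) = 14316 J.

Q ≈ 14300 J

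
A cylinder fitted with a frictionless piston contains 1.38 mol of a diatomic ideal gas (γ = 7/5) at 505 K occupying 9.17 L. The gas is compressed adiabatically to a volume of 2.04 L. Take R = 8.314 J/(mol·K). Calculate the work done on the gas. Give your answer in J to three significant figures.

W ≈ 11900 J

Adiabatic: TV^(γ−1) = const with γ = 7/5.
T₂ = T₁ (V₁/V₂)^(γ−1) = 505 × (9.17/2.04)^0.4 = 505 × 1.824 = 921.3 K.
W_by = nCᵥ(T₁ − T₂) = (1.38)(20.79)(505 − 921.3) = -11940 J.
Work on gas = −W_by = 11940 J.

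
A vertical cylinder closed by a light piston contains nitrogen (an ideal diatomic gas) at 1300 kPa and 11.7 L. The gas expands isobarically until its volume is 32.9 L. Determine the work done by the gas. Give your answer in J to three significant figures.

Isobaric: W = P ΔV.
W = (1300 kPa)(32.9 − 11.7 L) = (1300)(21.2) = 27560 J.

W ≈ 27600 J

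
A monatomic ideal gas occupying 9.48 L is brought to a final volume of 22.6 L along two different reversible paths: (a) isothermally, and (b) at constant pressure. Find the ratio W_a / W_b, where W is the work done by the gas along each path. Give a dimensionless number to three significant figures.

W_a / W_b ≈ 0.628

Path (a) isothermal: W = P₁V₁ ln(V₂/V₁) → W_a/(P₁V₁) = 0.8688.
Path (b) isobaric: W = P₁(V₂ − V₁) → W_b/(P₁V₁) = 1.384.
W_a / W_b = 0.8688 / 1.384 = 0.6277.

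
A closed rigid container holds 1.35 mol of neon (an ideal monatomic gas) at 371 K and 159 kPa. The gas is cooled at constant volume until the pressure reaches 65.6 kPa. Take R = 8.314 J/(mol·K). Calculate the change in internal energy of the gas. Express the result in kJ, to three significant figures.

ΔU ≈ -3.67 kJ

Constant volume ⇒ W = 0, so Q = ΔU = nCᵥΔT with Cᵥ = 3R/2 = 12.47 J/(mol·K).
At constant V, T₂/T₁ = P₂/P₁ ⇒ ΔT = T₁(P₂/P₁ − 1) = 371·(65.6/159 − 1) = -217.9 K.
ΔU = (1.35)(12.47)(-217.9) = -3669 J.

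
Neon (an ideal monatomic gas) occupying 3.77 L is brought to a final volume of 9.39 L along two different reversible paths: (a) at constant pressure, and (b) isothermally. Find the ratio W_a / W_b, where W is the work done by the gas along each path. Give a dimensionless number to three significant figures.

W_a / W_b ≈ 1.63

Path (a) isobaric: W = P₁(V₂ − V₁) → W_a/(P₁V₁) = 1.491.
Path (b) isothermal: W = P₁V₁ ln(V₂/V₁) → W_b/(P₁V₁) = 0.9126.
W_a / W_b = 1.491 / 0.9126 = 1.634.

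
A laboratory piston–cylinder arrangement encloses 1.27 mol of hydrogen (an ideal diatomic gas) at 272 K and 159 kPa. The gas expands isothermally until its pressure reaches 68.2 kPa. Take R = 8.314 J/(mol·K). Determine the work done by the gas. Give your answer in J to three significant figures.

Isothermal process: W = nRT ln(V₂/V₁) = nRT ln(P₁/P₂).
W = (1.27)(8.314)(272) × ln(159/68.2)
  = 2872 × ln(2.331) = 2872 × 0.8465
W_by_gas = 2431 J.

W ≈ 2430 J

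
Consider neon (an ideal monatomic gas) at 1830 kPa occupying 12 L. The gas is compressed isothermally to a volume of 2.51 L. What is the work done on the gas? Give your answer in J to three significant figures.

W ≈ 34400 J

Isothermal: W = nRT ln(V₂/V₁) = P₁V₁ ln(V₂/V₁).
P₁V₁ = (1830 kPa)(12 L) = 21960 J.
W = 21960 × ln(2.51/12) = 21960 × -1.565
W_by_gas = -34359 J; work on gas = −W_by = 34359 J.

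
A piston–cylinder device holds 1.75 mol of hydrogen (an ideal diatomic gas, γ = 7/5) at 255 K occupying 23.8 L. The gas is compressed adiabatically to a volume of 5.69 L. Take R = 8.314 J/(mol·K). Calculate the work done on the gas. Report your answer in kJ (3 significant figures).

W ≈ 7.17 kJ

Adiabatic: TV^(γ−1) = const with γ = 7/5.
T₂ = T₁ (V₁/V₂)^(γ−1) = 255 × (23.8/5.69)^0.4 = 255 × 1.772 = 452 K.
W_by = nCᵥ(T₁ − T₂) = (1.75)(20.79)(255 − 452) = -7165 J.
Work on gas = −W_by = 7165 J.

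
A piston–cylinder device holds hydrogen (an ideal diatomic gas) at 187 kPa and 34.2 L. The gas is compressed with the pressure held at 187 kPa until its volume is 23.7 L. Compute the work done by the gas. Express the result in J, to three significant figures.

Isobaric: W = P ΔV.
W = (187 kPa)(23.7 − 34.2 L) = (187)(-10.5) = -1964 J.

W ≈ -1960 J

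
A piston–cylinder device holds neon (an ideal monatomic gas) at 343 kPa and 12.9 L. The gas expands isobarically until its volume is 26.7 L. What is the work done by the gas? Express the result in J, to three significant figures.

W ≈ 4730 J

Isobaric: W = P ΔV.
W = (343 kPa)(26.7 − 12.9 L) = (343)(13.8) = 4733 J.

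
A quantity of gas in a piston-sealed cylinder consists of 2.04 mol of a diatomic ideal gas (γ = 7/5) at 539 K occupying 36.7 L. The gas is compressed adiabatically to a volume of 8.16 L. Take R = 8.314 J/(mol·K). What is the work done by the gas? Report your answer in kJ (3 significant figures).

Adiabatic: TV^(γ−1) = const with γ = 7/5.
T₂ = T₁ (V₁/V₂)^(γ−1) = 539 × (36.7/8.16)^0.4 = 539 × 1.825 = 983.5 K.
W_by = nCᵥ(T₁ − T₂) = (2.04)(20.79)(539 − 983.5) = -18848 J.

W ≈ -18.8 kJ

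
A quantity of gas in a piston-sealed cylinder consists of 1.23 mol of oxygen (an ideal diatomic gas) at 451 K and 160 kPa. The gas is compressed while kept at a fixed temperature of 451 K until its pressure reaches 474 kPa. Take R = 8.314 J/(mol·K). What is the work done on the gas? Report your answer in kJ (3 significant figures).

Isothermal process: W = nRT ln(V₂/V₁) = nRT ln(P₁/P₂).
W = (1.23)(8.314)(451) × ln(160/474)
  = 4612 × ln(0.3376) = 4612 × -1.086
W_by_gas = -5009 J; work on gas = −W_by = 5009 J.

W ≈ 5.01 kJ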